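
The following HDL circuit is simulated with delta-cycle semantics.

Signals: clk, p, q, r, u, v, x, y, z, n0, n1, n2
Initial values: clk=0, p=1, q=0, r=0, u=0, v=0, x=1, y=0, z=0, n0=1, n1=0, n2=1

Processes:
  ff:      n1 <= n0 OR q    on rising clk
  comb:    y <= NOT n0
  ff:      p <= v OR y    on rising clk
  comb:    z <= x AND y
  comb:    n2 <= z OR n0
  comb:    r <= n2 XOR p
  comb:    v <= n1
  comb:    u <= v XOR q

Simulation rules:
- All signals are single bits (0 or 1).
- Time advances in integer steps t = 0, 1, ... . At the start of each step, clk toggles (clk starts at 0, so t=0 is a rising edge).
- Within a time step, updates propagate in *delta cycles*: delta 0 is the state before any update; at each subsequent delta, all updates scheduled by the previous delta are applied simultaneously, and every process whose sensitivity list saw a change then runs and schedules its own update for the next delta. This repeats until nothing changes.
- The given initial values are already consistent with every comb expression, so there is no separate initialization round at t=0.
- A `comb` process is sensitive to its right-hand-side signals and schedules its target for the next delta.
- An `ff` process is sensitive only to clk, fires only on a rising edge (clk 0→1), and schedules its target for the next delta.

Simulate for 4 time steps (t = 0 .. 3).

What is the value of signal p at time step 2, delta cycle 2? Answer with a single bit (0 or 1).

1

[bits: r,y,n2,n0,clk,x,u,p,n1,q,z,v]
t=0: Δ0=001101010000 Δ1=001111010000 Δ2=001111001000 Δ3=101111001001 Δ4=101111101001 | 4Δ
t=1: Δ0=101111101001 Δ1=101101101001 | 1Δ
t=2: Δ0=101101101001 Δ1=101111101001 Δ2=101111111001 Δ3=001111111001 | 3Δ
t=3: Δ0=001111111001 Δ1=001101111001 | 1Δ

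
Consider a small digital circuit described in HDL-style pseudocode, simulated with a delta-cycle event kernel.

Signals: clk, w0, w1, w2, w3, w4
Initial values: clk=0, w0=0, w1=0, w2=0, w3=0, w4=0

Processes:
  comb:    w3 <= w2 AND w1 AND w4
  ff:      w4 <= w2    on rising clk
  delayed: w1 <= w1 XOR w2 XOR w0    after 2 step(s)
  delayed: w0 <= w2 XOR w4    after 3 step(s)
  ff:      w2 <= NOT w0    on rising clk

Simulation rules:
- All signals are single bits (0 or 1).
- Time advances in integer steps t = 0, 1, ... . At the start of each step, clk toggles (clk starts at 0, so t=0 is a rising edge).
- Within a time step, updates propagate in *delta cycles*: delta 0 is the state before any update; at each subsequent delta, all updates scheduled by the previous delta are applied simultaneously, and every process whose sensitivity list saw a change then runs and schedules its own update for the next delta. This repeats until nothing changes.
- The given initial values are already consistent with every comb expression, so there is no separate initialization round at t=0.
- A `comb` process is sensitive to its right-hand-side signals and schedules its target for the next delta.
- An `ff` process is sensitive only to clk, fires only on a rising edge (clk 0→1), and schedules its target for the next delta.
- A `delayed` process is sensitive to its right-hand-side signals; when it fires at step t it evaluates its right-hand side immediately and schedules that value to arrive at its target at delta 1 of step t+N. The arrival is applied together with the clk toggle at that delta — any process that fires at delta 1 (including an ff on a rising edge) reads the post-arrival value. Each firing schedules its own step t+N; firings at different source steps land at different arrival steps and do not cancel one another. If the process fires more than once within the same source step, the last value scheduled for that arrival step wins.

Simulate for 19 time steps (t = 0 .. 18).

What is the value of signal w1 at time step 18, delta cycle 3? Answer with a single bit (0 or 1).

1

t=0 Δ0: w3=0 clk=0 w0=0 w4=0 w1=0 w2=0
  Δ1: clk:0→1
  Δ2: w2:0→1
  (2Δ to stable)
t=1 Δ0: w3=0 clk=1 w0=0 w4=0 w1=0 w2=1
  Δ1: clk:1→0
  (1Δ to stable)
t=2 Δ0: w3=0 clk=0 w0=0 w4=0 w1=0 w2=1
  Δ1: clk:0→1, w1:0→1
  Δ2: w4:0→1
  Δ3: w3:0→1
  (3Δ to stable)
t=3 Δ0: w3=1 clk=1 w0=0 w4=1 w1=1 w2=1
  Δ1: clk:1→0, w0:0→1
  (1Δ to stable)
t=4 Δ0: w3=1 clk=0 w0=1 w4=1 w1=1 w2=1
  Δ1: clk:0→1, w1:1→0
  Δ2: w3:1→0, w2:1→0
  (2Δ to stable)
t=5 Δ0: w3=0 clk=1 w0=1 w4=1 w1=0 w2=0
  Δ1: clk:1→0, w0:1→0, w1:0→1
  (1Δ to stable)
t=6 Δ0: w3=0 clk=0 w0=0 w4=1 w1=1 w2=0
  Δ1: clk:0→1
  Δ2: w4:1→0, w2:0→1
  (2Δ to stable)
t=7 Δ0: w3=0 clk=1 w0=0 w4=0 w1=1 w2=1
  Δ1: clk:1→0, w0:0→1
  (1Δ to stable)
t=8 Δ0: w3=0 clk=0 w0=1 w4=0 w1=1 w2=1
  Δ1: clk:0→1, w1:1→0
  Δ2: w4:0→1, w2:1→0
  (2Δ to stable)
t=9 Δ0: w3=0 clk=1 w0=1 w4=1 w1=0 w2=0
  Δ1: clk:1→0, w1:0→1
  (1Δ to stable)
t=10 Δ0: w3=0 clk=0 w0=1 w4=1 w1=1 w2=0
  Δ1: clk:0→1
  Δ2: w4:1→0
  (2Δ to stable)
t=11 Δ0: w3=0 clk=1 w0=1 w4=0 w1=1 w2=0
  Δ1: clk:1→0, w1:1→0
  (1Δ to stable)
t=12 Δ0: w3=0 clk=0 w0=1 w4=0 w1=0 w2=0
  Δ1: clk:0→1
  (1Δ to stable)
t=13 Δ0: w3=0 clk=1 w0=1 w4=0 w1=0 w2=0
  Δ1: clk:1→0, w0:1→0, w1:0→1
  (1Δ to stable)
t=14 Δ0: w3=0 clk=0 w0=0 w4=0 w1=1 w2=0
  Δ1: clk:0→1
  Δ2: w2:0→1
  (2Δ to stable)
t=15 Δ0: w3=0 clk=1 w0=0 w4=0 w1=1 w2=1
  Δ1: clk:1→0
  (1Δ to stable)
t=16 Δ0: w3=0 clk=0 w0=0 w4=0 w1=1 w2=1
  Δ1: clk:0→1, w1:1→0
  Δ2: w4:0→1
  (2Δ to stable)
t=17 Δ0: w3=0 clk=1 w0=0 w4=1 w1=0 w2=1
  Δ1: clk:1→0, w0:0→1
  (1Δ to stable)
t=18 Δ0: w3=0 clk=0 w0=1 w4=1 w1=0 w2=1
  Δ1: clk:0→1, w1:0→1
  Δ2: w3:0→1, w2:1→0
  Δ3: w3:1→0
  (3Δ to stable)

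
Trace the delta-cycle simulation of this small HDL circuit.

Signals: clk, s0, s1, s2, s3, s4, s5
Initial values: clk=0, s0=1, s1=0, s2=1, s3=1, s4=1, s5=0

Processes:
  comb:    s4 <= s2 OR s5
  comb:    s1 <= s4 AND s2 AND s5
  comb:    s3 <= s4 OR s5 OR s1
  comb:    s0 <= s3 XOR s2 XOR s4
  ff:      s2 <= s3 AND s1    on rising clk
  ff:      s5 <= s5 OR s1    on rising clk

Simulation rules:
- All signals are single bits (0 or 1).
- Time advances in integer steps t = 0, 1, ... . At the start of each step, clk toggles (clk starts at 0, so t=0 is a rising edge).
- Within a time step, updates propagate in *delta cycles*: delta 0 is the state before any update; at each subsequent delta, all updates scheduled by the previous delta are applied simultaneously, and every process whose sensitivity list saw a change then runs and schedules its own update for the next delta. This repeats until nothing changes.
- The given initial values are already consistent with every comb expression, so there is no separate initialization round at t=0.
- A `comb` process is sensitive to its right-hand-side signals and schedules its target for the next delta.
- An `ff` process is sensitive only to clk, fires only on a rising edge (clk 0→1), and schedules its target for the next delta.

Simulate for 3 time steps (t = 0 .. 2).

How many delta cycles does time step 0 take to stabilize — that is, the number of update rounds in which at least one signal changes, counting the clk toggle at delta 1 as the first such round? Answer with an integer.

5

t0.Δ0 s2=1 s4=1 clk=0 s5=0 s3=1 s1=0 s0=1
t0.Δ1 s2=1 s4=1 clk=1 s5=0 s3=1 s1=0 s0=1
t0.Δ2 s2=0 s4=1 clk=1 s5=0 s3=1 s1=0 s0=1
t0.Δ3 s2=0 s4=0 clk=1 s5=0 s3=1 s1=0 s0=0
t0.Δ4 s2=0 s4=0 clk=1 s5=0 s3=0 s1=0 s0=1
t0.Δ5 s2=0 s4=0 clk=1 s5=0 s3=0 s1=0 s0=0
t1.Δ0 s2=0 s4=0 clk=1 s5=0 s3=0 s1=0 s0=0
t1.Δ1 s2=0 s4=0 clk=0 s5=0 s3=0 s1=0 s0=0
t2.Δ0 s2=0 s4=0 clk=0 s5=0 s3=0 s1=0 s0=0
t2.Δ1 s2=0 s4=0 clk=1 s5=0 s3=0 s1=0 s0=0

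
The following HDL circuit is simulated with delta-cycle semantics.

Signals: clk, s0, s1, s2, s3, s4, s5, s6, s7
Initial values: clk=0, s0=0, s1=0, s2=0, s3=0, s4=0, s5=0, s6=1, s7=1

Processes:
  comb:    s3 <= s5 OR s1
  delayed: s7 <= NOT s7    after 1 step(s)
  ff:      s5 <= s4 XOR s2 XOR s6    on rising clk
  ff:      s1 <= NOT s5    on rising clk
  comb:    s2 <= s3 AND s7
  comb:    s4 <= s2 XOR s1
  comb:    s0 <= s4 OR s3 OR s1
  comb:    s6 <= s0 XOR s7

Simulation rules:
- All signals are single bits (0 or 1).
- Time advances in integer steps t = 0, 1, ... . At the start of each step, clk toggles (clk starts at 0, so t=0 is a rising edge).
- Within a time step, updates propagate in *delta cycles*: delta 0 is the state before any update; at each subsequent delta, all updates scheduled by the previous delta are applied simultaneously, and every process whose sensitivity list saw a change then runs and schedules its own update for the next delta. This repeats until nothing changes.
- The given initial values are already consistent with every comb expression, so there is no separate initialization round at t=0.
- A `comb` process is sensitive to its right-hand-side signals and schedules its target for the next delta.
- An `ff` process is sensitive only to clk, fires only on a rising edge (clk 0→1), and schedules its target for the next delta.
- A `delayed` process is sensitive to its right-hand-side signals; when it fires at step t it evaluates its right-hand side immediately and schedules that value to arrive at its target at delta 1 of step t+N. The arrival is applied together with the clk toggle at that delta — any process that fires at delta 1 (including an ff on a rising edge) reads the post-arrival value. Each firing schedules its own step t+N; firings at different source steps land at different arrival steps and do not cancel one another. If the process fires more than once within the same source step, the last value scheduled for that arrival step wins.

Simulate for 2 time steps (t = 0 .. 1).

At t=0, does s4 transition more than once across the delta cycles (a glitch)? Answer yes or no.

yes

t0.Δ0 clk=0 s6=1 s7=1 s1=0 s4=0 s0=0 s5=0 s2=0 s3=0
t0.Δ1 clk=1 s6=1 s7=1 s1=0 s4=0 s0=0 s5=0 s2=0 s3=0
t0.Δ2 clk=1 s6=1 s7=1 s1=1 s4=0 s0=0 s5=1 s2=0 s3=0
t0.Δ3 clk=1 s6=1 s7=1 s1=1 s4=1 s0=1 s5=1 s2=0 s3=1
t0.Δ4 clk=1 s6=0 s7=1 s1=1 s4=1 s0=1 s5=1 s2=1 s3=1
t0.Δ5 clk=1 s6=0 s7=1 s1=1 s4=0 s0=1 s5=1 s2=1 s3=1
t1.Δ0 clk=1 s6=0 s7=1 s1=1 s4=0 s0=1 s5=1 s2=1 s3=1
t1.Δ1 clk=0 s6=0 s7=1 s1=1 s4=0 s0=1 s5=1 s2=1 s3=1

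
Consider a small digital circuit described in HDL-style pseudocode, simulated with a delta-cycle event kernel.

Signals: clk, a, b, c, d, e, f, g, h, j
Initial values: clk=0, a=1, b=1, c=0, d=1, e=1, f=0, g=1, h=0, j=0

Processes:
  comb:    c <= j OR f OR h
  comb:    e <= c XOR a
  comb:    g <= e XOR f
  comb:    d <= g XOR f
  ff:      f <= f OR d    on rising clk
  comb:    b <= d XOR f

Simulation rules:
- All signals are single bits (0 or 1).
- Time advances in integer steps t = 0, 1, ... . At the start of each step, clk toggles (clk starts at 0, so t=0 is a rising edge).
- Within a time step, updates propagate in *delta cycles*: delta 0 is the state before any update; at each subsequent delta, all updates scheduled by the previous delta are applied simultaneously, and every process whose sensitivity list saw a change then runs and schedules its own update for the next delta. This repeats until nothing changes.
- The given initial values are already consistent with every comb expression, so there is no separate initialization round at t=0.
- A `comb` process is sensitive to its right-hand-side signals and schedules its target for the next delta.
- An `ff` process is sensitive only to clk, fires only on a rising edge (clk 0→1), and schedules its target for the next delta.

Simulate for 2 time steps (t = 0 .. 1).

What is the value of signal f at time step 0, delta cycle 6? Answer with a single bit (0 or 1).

t=0 Δ0: b=1 j=0 e=1 f=0 h=0 g=1 d=1 c=0 clk=0 a=1
  Δ1: clk:0→1
  Δ2: f:0→1
  Δ3: b:1→0, g:1→0, d:1→0, c:0→1
  Δ4: b:0→1, e:1→0, d:0→1
  Δ5: b:1→0, g:0→1
  Δ6: d:1→0
  Δ7: b:0→1
  (7Δ to stable)
t=1 Δ0: b=1 j=0 e=0 f=1 h=0 g=1 d=0 c=1 clk=1 a=1
  Δ1: clk:1→0
  (1Δ to stable)

1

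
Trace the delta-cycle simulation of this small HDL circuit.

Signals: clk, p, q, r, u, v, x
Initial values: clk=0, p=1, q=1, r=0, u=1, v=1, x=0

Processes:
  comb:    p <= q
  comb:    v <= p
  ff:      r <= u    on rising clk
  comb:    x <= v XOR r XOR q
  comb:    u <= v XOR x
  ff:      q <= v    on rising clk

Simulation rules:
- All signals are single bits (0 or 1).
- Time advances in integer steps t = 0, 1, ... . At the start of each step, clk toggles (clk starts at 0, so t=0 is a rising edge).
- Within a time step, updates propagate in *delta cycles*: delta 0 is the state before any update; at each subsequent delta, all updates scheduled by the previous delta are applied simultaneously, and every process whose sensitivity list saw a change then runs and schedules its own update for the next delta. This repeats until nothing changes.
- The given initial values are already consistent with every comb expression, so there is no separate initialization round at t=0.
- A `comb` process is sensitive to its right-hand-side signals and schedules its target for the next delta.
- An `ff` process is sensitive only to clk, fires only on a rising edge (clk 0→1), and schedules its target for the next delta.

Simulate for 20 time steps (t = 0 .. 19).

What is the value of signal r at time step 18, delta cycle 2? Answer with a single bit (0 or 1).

t=0 Δ0: v=1 clk=0 r=0 p=1 u=1 q=1 x=0
  Δ1: clk:0→1
  Δ2: r:0→1
  Δ3: x:0→1
  Δ4: u:1→0
  (4Δ to stable)
t=1 Δ0: v=1 clk=1 r=1 p=1 u=0 q=1 x=1
  Δ1: clk:1→0
  (1Δ to stable)
t=2 Δ0: v=1 clk=0 r=1 p=1 u=0 q=1 x=1
  Δ1: clk:0→1
  Δ2: r:1→0
  Δ3: x:1→0
  Δ4: u:0→1
  (4Δ to stable)
t=3 Δ0: v=1 clk=1 r=0 p=1 u=1 q=1 x=0
  Δ1: clk:1→0
  (1Δ to stable)
t=4 Δ0: v=1 clk=0 r=0 p=1 u=1 q=1 x=0
  Δ1: clk:0→1
  Δ2: r:0→1
  Δ3: x:0→1
  Δ4: u:1→0
  (4Δ to stable)
t=5 Δ0: v=1 clk=1 r=1 p=1 u=0 q=1 x=1
  Δ1: clk:1→0
  (1Δ to stable)
t=6 Δ0: v=1 clk=0 r=1 p=1 u=0 q=1 x=1
  Δ1: clk:0→1
  Δ2: r:1→0
  Δ3: x:1→0
  Δ4: u:0→1
  (4Δ to stable)
t=7 Δ0: v=1 clk=1 r=0 p=1 u=1 q=1 x=0
  Δ1: clk:1→0
  (1Δ to stable)
t=8 Δ0: v=1 clk=0 r=0 p=1 u=1 q=1 x=0
  Δ1: clk:0→1
  Δ2: r:0→1
  Δ3: x:0→1
  Δ4: u:1→0
  (4Δ to stable)
t=9 Δ0: v=1 clk=1 r=1 p=1 u=0 q=1 x=1
  Δ1: clk:1→0
  (1Δ to stable)
t=10 Δ0: v=1 clk=0 r=1 p=1 u=0 q=1 x=1
  Δ1: clk:0→1
  Δ2: r:1→0
  Δ3: x:1→0
  Δ4: u:0→1
  (4Δ to stable)
t=11 Δ0: v=1 clk=1 r=0 p=1 u=1 q=1 x=0
  Δ1: clk:1→0
  (1Δ to stable)
t=12 Δ0: v=1 clk=0 r=0 p=1 u=1 q=1 x=0
  Δ1: clk:0→1
  Δ2: r:0→1
  Δ3: x:0→1
  Δ4: u:1→0
  (4Δ to stable)
t=13 Δ0: v=1 clk=1 r=1 p=1 u=0 q=1 x=1
  Δ1: clk:1→0
  (1Δ to stable)
t=14 Δ0: v=1 clk=0 r=1 p=1 u=0 q=1 x=1
  Δ1: clk:0→1
  Δ2: r:1→0
  Δ3: x:1→0
  Δ4: u:0→1
  (4Δ to stable)
t=15 Δ0: v=1 clk=1 r=0 p=1 u=1 q=1 x=0
  Δ1: clk:1→0
  (1Δ to stable)
t=16 Δ0: v=1 clk=0 r=0 p=1 u=1 q=1 x=0
  Δ1: clk:0→1
  Δ2: r:0→1
  Δ3: x:0→1
  Δ4: u:1→0
  (4Δ to stable)
t=17 Δ0: v=1 clk=1 r=1 p=1 u=0 q=1 x=1
  Δ1: clk:1→0
  (1Δ to stable)
t=18 Δ0: v=1 clk=0 r=1 p=1 u=0 q=1 x=1
  Δ1: clk:0→1
  Δ2: r:1→0
  Δ3: x:1→0
  Δ4: u:0→1
  (4Δ to stable)
t=19 Δ0: v=1 clk=1 r=0 p=1 u=1 q=1 x=0
  Δ1: clk:1→0
  (1Δ to stable)

0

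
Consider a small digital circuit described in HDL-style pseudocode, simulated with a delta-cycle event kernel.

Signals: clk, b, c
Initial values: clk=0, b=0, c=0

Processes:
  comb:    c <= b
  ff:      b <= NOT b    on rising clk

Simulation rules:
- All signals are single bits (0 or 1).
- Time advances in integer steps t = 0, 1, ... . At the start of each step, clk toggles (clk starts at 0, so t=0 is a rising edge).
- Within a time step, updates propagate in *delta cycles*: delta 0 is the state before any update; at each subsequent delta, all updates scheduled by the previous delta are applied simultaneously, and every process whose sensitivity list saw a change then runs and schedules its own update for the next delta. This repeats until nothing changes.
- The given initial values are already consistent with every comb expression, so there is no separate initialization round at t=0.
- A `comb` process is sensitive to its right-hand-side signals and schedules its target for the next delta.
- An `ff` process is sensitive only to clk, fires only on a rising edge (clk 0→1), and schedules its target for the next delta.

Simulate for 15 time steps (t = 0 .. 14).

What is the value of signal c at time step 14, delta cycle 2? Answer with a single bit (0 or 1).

1

t0.Δ0 clk=0 c=0 b=0
t0.Δ1 clk=1 c=0 b=0
t0.Δ2 clk=1 c=0 b=1
t0.Δ3 clk=1 c=1 b=1
t1.Δ0 clk=1 c=1 b=1
t1.Δ1 clk=0 c=1 b=1
t2.Δ0 clk=0 c=1 b=1
t2.Δ1 clk=1 c=1 b=1
t2.Δ2 clk=1 c=1 b=0
t2.Δ3 clk=1 c=0 b=0
t3.Δ0 clk=1 c=0 b=0
t3.Δ1 clk=0 c=0 b=0
t4.Δ0 clk=0 c=0 b=0
t4.Δ1 clk=1 c=0 b=0
t4.Δ2 clk=1 c=0 b=1
t4.Δ3 clk=1 c=1 b=1
t5.Δ0 clk=1 c=1 b=1
t5.Δ1 clk=0 c=1 b=1
t6.Δ0 clk=0 c=1 b=1
t6.Δ1 clk=1 c=1 b=1
t6.Δ2 clk=1 c=1 b=0
t6.Δ3 clk=1 c=0 b=0
t7.Δ0 clk=1 c=0 b=0
t7.Δ1 clk=0 c=0 b=0
t8.Δ0 clk=0 c=0 b=0
t8.Δ1 clk=1 c=0 b=0
t8.Δ2 clk=1 c=0 b=1
t8.Δ3 clk=1 c=1 b=1
t9.Δ0 clk=1 c=1 b=1
t9.Δ1 clk=0 c=1 b=1
t10.Δ0 clk=0 c=1 b=1
t10.Δ1 clk=1 c=1 b=1
t10.Δ2 clk=1 c=1 b=0
t10.Δ3 clk=1 c=0 b=0
t11.Δ0 clk=1 c=0 b=0
t11.Δ1 clk=0 c=0 b=0
t12.Δ0 clk=0 c=0 b=0
t12.Δ1 clk=1 c=0 b=0
t12.Δ2 clk=1 c=0 b=1
t12.Δ3 clk=1 c=1 b=1
t13.Δ0 clk=1 c=1 b=1
t13.Δ1 clk=0 c=1 b=1
t14.Δ0 clk=0 c=1 b=1
t14.Δ1 clk=1 c=1 b=1
t14.Δ2 clk=1 c=1 b=0
t14.Δ3 clk=1 c=0 b=0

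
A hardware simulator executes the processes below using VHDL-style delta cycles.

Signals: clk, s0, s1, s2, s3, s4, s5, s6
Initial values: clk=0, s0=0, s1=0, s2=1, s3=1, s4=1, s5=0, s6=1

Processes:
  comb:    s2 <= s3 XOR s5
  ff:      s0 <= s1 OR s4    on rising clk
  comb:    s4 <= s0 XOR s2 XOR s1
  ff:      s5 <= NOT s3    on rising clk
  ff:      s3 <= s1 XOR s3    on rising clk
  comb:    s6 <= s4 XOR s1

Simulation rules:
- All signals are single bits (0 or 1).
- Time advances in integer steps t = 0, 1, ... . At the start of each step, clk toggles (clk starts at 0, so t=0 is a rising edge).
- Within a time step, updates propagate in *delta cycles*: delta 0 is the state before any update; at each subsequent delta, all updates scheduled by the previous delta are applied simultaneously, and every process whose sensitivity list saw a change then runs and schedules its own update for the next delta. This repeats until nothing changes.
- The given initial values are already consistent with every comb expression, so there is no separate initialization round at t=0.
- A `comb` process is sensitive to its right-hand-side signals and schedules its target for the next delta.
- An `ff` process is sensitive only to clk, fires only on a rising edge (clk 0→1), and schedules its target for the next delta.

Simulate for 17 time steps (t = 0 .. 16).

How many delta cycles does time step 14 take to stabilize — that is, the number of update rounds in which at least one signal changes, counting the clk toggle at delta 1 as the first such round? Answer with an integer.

[bits: clk,s6,s2,s5,s1,s0,s3,s4]
t=0: Δ0=01100011 Δ1=11100011 Δ2=11100111 Δ3=11100110 Δ4=10100110 | 4Δ
t=1: Δ0=10100110 Δ1=00100110 | 1Δ
t=2: Δ0=00100110 Δ1=10100110 Δ2=10100010 Δ3=10100011 Δ4=11100011 | 4Δ
t=3: Δ0=11100011 Δ1=01100011 | 1Δ
t=4: Δ0=01100011 Δ1=11100011 Δ2=11100111 Δ3=11100110 Δ4=10100110 | 4Δ
t=5: Δ0=10100110 Δ1=00100110 | 1Δ
t=6: Δ0=00100110 Δ1=10100110 Δ2=10100010 Δ3=10100011 Δ4=11100011 | 4Δ
t=7: Δ0=11100011 Δ1=01100011 | 1Δ
t=8: Δ0=01100011 Δ1=11100011 Δ2=11100111 Δ3=11100110 Δ4=10100110 | 4Δ
t=9: Δ0=10100110 Δ1=00100110 | 1Δ
t=10: Δ0=00100110 Δ1=10100110 Δ2=10100010 Δ3=10100011 Δ4=11100011 | 4Δ
t=11: Δ0=11100011 Δ1=01100011 | 1Δ
t=12: Δ0=01100011 Δ1=11100011 Δ2=11100111 Δ3=11100110 Δ4=10100110 | 4Δ
t=13: Δ0=10100110 Δ1=00100110 | 1Δ
t=14: Δ0=00100110 Δ1=10100110 Δ2=10100010 Δ3=10100011 Δ4=11100011 | 4Δ
t=15: Δ0=11100011 Δ1=01100011 | 1Δ
t=16: Δ0=01100011 Δ1=11100011 Δ2=11100111 Δ3=11100110 Δ4=10100110 | 4Δ

4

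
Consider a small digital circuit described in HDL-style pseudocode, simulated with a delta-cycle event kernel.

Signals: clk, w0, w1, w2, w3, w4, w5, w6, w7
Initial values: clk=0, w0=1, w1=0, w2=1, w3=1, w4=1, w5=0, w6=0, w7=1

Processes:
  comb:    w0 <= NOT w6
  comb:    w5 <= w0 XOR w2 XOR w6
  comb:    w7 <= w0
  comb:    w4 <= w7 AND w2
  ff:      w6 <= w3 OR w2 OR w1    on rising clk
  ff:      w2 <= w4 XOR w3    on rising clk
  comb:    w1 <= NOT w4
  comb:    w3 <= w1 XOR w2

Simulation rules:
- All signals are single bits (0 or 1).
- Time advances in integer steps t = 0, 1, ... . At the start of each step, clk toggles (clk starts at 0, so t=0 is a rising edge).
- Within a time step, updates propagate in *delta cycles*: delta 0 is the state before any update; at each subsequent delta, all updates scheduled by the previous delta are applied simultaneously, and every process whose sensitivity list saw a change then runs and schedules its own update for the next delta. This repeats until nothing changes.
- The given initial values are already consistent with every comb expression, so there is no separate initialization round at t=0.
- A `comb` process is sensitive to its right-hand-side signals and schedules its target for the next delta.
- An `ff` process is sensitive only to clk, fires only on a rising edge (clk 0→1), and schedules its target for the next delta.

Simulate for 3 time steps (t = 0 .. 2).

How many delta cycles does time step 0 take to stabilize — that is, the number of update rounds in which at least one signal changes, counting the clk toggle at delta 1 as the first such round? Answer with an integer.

5

t=0 Δ0: w2=1 clk=0 w7=1 w1=0 w3=1 w6=0 w0=1 w4=1 w5=0
  Δ1: clk:0→1
  Δ2: w2:1→0, w6:0→1
  Δ3: w3:1→0, w0:1→0, w4:1→0
  Δ4: w7:1→0, w1:0→1, w5:0→1
  Δ5: w3:0→1
  (5Δ to stable)
t=1 Δ0: w2=0 clk=1 w7=0 w1=1 w3=1 w6=1 w0=0 w4=0 w5=1
  Δ1: clk:1→0
  (1Δ to stable)
t=2 Δ0: w2=0 clk=0 w7=0 w1=1 w3=1 w6=1 w0=0 w4=0 w5=1
  Δ1: clk:0→1
  Δ2: w2:0→1
  Δ3: w3:1→0, w5:1→0
  (3Δ to stable)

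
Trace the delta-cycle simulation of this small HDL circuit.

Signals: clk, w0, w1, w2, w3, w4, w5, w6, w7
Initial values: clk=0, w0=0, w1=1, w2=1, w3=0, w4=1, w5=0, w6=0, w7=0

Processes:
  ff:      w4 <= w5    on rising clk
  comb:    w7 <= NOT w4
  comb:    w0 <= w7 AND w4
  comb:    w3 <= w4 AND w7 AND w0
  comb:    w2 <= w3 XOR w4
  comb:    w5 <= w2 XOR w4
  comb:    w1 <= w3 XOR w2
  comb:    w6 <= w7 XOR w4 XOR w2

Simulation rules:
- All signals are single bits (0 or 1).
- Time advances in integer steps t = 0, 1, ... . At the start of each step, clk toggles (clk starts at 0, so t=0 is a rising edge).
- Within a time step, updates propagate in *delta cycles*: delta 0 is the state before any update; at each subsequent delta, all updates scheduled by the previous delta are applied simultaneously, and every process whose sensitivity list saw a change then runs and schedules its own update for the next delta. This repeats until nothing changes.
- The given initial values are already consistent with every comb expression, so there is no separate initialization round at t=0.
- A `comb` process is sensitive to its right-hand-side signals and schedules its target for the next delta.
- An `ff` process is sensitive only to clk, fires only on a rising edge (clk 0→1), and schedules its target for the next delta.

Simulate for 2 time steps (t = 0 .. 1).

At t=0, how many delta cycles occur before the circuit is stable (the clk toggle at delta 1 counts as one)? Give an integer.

[bits: w2,w6,w1,w4,w0,clk,w3,w7,w5]
t=0: Δ0=101100000 Δ1=101101000 Δ2=101001000 Δ3=011001011 Δ4=010001010 | 4Δ
t=1: Δ0=010001010 Δ1=010000010 | 1Δ

4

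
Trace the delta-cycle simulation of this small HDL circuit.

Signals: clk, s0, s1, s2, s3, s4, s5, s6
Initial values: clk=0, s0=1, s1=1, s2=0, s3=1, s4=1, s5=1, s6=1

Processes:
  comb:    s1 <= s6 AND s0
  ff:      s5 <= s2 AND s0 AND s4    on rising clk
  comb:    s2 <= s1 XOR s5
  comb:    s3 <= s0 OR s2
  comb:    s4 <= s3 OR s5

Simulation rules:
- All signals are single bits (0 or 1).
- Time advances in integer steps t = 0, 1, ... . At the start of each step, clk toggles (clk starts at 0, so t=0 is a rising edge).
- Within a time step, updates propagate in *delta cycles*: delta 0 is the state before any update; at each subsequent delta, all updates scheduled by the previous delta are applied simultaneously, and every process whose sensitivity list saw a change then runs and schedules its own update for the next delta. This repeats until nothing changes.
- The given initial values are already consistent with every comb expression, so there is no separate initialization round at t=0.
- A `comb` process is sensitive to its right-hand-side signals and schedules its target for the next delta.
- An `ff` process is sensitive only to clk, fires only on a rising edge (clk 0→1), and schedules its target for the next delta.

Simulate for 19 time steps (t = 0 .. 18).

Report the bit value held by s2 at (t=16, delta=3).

1

[bits: s1,s3,s0,clk,s2,s4,s6,s5]
t=0: Δ0=11100111 Δ1=11110111 Δ2=11110110 Δ3=11111110 | 3Δ
t=1: Δ0=11111110 Δ1=11101110 | 1Δ
t=2: Δ0=11101110 Δ1=11111110 Δ2=11111111 Δ3=11110111 | 3Δ
t=3: Δ0=11110111 Δ1=11100111 | 1Δ
t=4: Δ0=11100111 Δ1=11110111 Δ2=11110110 Δ3=11111110 | 3Δ
t=5: Δ0=11111110 Δ1=11101110 | 1Δ
t=6: Δ0=11101110 Δ1=11111110 Δ2=11111111 Δ3=11110111 | 3Δ
t=7: Δ0=11110111 Δ1=11100111 | 1Δ
t=8: Δ0=11100111 Δ1=11110111 Δ2=11110110 Δ3=11111110 | 3Δ
t=9: Δ0=11111110 Δ1=11101110 | 1Δ
t=10: Δ0=11101110 Δ1=11111110 Δ2=11111111 Δ3=11110111 | 3Δ
t=11: Δ0=11110111 Δ1=11100111 | 1Δ
t=12: Δ0=11100111 Δ1=11110111 Δ2=11110110 Δ3=11111110 | 3Δ
t=13: Δ0=11111110 Δ1=11101110 | 1Δ
t=14: Δ0=11101110 Δ1=11111110 Δ2=11111111 Δ3=11110111 | 3Δ
t=15: Δ0=11110111 Δ1=11100111 | 1Δ
t=16: Δ0=11100111 Δ1=11110111 Δ2=11110110 Δ3=11111110 | 3Δ
t=17: Δ0=11111110 Δ1=11101110 | 1Δ
t=18: Δ0=11101110 Δ1=11111110 Δ2=11111111 Δ3=11110111 | 3Δ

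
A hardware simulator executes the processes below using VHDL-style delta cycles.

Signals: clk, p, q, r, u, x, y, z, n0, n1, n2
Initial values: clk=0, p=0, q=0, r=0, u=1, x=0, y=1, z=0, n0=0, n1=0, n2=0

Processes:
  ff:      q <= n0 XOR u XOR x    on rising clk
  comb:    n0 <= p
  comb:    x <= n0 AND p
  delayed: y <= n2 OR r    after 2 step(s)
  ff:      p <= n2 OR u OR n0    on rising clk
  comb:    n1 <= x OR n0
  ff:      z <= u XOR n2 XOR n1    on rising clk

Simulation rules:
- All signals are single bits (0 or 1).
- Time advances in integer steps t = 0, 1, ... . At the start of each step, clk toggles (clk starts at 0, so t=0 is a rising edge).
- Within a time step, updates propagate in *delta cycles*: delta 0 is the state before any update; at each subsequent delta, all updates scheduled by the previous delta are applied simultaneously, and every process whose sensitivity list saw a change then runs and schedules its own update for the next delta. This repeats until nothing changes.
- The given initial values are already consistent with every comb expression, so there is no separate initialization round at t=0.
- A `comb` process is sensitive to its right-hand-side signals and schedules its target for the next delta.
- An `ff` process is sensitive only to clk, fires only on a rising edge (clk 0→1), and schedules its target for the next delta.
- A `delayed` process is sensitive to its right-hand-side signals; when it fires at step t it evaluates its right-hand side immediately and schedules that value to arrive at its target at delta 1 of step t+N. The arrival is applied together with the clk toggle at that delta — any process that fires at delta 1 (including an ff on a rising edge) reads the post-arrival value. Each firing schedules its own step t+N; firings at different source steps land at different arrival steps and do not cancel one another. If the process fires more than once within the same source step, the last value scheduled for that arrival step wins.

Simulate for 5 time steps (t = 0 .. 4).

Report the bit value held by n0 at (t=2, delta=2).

t0.Δ0 u=1 n1=0 n2=0 z=0 r=0 x=0 p=0 y=1 q=0 n0=0 clk=0
t0.Δ1 u=1 n1=0 n2=0 z=0 r=0 x=0 p=0 y=1 q=0 n0=0 clk=1
t0.Δ2 u=1 n1=0 n2=0 z=1 r=0 x=0 p=1 y=1 q=1 n0=0 clk=1
t0.Δ3 u=1 n1=0 n2=0 z=1 r=0 x=0 p=1 y=1 q=1 n0=1 clk=1
t0.Δ4 u=1 n1=1 n2=0 z=1 r=0 x=1 p=1 y=1 q=1 n0=1 clk=1
t1.Δ0 u=1 n1=1 n2=0 z=1 r=0 x=1 p=1 y=1 q=1 n0=1 clk=1
t1.Δ1 u=1 n1=1 n2=0 z=1 r=0 x=1 p=1 y=1 q=1 n0=1 clk=0
t2.Δ0 u=1 n1=1 n2=0 z=1 r=0 x=1 p=1 y=1 q=1 n0=1 clk=0
t2.Δ1 u=1 n1=1 n2=0 z=1 r=0 x=1 p=1 y=1 q=1 n0=1 clk=1
t2.Δ2 u=1 n1=1 n2=0 z=0 r=0 x=1 p=1 y=1 q=1 n0=1 clk=1
t3.Δ0 u=1 n1=1 n2=0 z=0 r=0 x=1 p=1 y=1 q=1 n0=1 clk=1
t3.Δ1 u=1 n1=1 n2=0 z=0 r=0 x=1 p=1 y=1 q=1 n0=1 clk=0
t4.Δ0 u=1 n1=1 n2=0 z=0 r=0 x=1 p=1 y=1 q=1 n0=1 clk=0
t4.Δ1 u=1 n1=1 n2=0 z=0 r=0 x=1 p=1 y=1 q=1 n0=1 clk=1

1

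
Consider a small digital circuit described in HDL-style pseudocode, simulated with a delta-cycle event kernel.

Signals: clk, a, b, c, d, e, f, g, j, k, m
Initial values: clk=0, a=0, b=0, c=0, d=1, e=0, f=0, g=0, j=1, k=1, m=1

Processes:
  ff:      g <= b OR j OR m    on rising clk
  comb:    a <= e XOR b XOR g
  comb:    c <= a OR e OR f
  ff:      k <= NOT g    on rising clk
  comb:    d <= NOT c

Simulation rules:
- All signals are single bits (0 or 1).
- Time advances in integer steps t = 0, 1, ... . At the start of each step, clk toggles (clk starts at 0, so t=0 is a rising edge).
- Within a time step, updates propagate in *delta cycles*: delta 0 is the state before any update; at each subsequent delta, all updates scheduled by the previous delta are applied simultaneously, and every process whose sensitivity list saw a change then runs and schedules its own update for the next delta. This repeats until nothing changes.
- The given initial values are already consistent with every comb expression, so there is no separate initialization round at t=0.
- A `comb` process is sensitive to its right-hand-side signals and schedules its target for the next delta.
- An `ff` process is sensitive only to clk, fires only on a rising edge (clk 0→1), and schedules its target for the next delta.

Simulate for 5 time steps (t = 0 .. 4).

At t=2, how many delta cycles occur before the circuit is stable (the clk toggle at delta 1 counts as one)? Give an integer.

t=0 Δ0: e=0 m=1 a=0 j=1 c=0 f=0 k=1 clk=0 b=0 d=1 g=0
  Δ1: clk:0→1
  Δ2: g:0→1
  Δ3: a:0→1
  Δ4: c:0→1
  Δ5: d:1→0
  (5Δ to stable)
t=1 Δ0: e=0 m=1 a=1 j=1 c=1 f=0 k=1 clk=1 b=0 d=0 g=1
  Δ1: clk:1→0
  (1Δ to stable)
t=2 Δ0: e=0 m=1 a=1 j=1 c=1 f=0 k=1 clk=0 b=0 d=0 g=1
  Δ1: clk:0→1
  Δ2: k:1→0
  (2Δ to stable)
t=3 Δ0: e=0 m=1 a=1 j=1 c=1 f=0 k=0 clk=1 b=0 d=0 g=1
  Δ1: clk:1→0
  (1Δ to stable)
t=4 Δ0: e=0 m=1 a=1 j=1 c=1 f=0 k=0 clk=0 b=0 d=0 g=1
  Δ1: clk:0→1
  (1Δ to stable)

2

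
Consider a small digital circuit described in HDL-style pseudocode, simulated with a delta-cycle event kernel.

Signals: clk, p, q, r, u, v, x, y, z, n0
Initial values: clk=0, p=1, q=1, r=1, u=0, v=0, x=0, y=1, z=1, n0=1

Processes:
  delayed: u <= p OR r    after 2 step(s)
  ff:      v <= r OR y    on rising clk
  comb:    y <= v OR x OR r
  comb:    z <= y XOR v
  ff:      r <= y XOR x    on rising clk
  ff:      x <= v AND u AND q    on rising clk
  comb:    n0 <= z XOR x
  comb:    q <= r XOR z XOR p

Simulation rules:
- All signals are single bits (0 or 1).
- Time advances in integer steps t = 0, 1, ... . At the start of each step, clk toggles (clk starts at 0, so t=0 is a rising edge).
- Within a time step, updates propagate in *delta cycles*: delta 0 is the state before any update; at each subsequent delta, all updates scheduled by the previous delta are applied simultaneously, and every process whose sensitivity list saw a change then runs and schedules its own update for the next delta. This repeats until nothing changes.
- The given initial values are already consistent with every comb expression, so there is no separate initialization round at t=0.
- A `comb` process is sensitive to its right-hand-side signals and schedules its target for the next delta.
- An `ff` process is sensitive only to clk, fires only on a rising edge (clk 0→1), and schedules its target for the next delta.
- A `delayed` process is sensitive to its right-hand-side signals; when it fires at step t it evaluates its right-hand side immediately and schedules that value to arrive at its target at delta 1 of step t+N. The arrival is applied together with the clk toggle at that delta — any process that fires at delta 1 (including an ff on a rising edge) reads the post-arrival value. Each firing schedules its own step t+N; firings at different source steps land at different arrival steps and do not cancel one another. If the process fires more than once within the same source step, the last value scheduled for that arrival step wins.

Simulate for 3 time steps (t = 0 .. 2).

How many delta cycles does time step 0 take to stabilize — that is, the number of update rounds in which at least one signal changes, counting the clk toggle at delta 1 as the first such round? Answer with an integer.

4

t0.Δ0 u=0 r=1 x=0 v=0 q=1 z=1 n0=1 clk=0 y=1 p=1
t0.Δ1 u=0 r=1 x=0 v=0 q=1 z=1 n0=1 clk=1 y=1 p=1
t0.Δ2 u=0 r=1 x=0 v=1 q=1 z=1 n0=1 clk=1 y=1 p=1
t0.Δ3 u=0 r=1 x=0 v=1 q=1 z=0 n0=1 clk=1 y=1 p=1
t0.Δ4 u=0 r=1 x=0 v=1 q=0 z=0 n0=0 clk=1 y=1 p=1
t1.Δ0 u=0 r=1 x=0 v=1 q=0 z=0 n0=0 clk=1 y=1 p=1
t1.Δ1 u=0 r=1 x=0 v=1 q=0 z=0 n0=0 clk=0 y=1 p=1
t2.Δ0 u=0 r=1 x=0 v=1 q=0 z=0 n0=0 clk=0 y=1 p=1
t2.Δ1 u=0 r=1 x=0 v=1 q=0 z=0 n0=0 clk=1 y=1 p=1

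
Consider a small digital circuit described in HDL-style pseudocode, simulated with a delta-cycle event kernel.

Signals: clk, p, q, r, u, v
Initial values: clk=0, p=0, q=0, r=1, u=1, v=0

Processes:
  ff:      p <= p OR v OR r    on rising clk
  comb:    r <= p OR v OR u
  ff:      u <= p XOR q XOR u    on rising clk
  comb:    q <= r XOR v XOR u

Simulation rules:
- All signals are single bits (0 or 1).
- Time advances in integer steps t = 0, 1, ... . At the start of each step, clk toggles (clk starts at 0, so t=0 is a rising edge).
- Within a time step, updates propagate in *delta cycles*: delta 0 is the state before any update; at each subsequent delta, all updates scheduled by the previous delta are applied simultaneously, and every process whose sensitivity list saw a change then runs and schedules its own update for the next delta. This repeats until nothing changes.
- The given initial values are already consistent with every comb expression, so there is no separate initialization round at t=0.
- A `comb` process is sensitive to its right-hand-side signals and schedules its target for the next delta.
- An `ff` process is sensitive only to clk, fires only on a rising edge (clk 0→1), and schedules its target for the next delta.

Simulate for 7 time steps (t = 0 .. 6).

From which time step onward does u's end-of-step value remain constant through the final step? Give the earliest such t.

2

[bits: r,u,v,clk,q,p]
t=0: Δ0=110000 Δ1=110100 Δ2=110101 | 2Δ
t=1: Δ0=110101 Δ1=110001 | 1Δ
t=2: Δ0=110001 Δ1=110101 Δ2=100101 Δ3=100111 | 3Δ
t=3: Δ0=100111 Δ1=100011 | 1Δ
t=4: Δ0=100011 Δ1=100111 | 1Δ
t=5: Δ0=100111 Δ1=100011 | 1Δ
t=6: Δ0=100011 Δ1=100111 | 1Δ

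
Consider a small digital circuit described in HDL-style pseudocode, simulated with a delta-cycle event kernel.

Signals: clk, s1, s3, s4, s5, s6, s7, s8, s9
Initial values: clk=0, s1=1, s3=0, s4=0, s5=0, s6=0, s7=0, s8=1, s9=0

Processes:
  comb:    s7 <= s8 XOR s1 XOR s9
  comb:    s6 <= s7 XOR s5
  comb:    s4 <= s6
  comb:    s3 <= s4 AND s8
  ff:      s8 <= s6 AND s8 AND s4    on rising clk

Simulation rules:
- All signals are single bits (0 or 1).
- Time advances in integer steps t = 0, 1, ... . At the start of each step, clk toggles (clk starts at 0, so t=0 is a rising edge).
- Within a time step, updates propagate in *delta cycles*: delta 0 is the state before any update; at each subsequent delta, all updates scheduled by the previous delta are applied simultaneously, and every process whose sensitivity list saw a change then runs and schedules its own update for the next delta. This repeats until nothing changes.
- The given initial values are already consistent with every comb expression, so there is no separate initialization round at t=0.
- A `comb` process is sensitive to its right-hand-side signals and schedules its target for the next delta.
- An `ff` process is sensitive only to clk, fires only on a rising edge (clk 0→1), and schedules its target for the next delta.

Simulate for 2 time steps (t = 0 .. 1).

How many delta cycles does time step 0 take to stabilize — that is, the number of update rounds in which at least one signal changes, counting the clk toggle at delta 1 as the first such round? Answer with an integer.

5

t0.Δ0 s9=0 s6=0 s8=1 s4=0 s7=0 s1=1 s5=0 s3=0 clk=0
t0.Δ1 s9=0 s6=0 s8=1 s4=0 s7=0 s1=1 s5=0 s3=0 clk=1
t0.Δ2 s9=0 s6=0 s8=0 s4=0 s7=0 s1=1 s5=0 s3=0 clk=1
t0.Δ3 s9=0 s6=0 s8=0 s4=0 s7=1 s1=1 s5=0 s3=0 clk=1
t0.Δ4 s9=0 s6=1 s8=0 s4=0 s7=1 s1=1 s5=0 s3=0 clk=1
t0.Δ5 s9=0 s6=1 s8=0 s4=1 s7=1 s1=1 s5=0 s3=0 clk=1
t1.Δ0 s9=0 s6=1 s8=0 s4=1 s7=1 s1=1 s5=0 s3=0 clk=1
t1.Δ1 s9=0 s6=1 s8=0 s4=1 s7=1 s1=1 s5=0 s3=0 clk=0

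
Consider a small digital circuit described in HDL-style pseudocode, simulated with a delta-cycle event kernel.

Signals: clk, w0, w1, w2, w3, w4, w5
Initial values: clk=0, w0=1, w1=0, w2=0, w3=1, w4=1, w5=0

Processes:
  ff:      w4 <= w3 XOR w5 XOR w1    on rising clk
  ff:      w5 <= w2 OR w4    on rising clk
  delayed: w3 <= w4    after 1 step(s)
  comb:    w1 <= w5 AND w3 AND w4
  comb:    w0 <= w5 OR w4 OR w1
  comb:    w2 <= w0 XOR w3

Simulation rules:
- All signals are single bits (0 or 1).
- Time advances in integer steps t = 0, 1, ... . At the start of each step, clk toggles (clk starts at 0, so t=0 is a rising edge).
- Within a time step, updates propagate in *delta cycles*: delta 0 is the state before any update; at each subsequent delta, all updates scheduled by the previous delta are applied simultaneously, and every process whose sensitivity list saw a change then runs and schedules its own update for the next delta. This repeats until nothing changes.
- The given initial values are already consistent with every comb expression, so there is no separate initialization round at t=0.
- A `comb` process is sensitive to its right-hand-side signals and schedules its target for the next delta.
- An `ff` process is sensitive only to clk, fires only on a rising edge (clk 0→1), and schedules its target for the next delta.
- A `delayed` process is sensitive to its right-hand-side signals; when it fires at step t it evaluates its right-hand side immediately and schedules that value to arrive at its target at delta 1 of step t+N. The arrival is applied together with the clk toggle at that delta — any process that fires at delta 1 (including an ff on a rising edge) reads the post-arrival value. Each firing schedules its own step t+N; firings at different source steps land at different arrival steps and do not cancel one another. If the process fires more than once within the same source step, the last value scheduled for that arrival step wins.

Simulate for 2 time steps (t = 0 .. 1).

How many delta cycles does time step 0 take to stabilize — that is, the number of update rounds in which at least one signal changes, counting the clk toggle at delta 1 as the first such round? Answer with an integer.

3

t0.Δ0 w2=0 w4=1 w5=0 w1=0 w0=1 w3=1 clk=0
t0.Δ1 w2=0 w4=1 w5=0 w1=0 w0=1 w3=1 clk=1
t0.Δ2 w2=0 w4=1 w5=1 w1=0 w0=1 w3=1 clk=1
t0.Δ3 w2=0 w4=1 w5=1 w1=1 w0=1 w3=1 clk=1
t1.Δ0 w2=0 w4=1 w5=1 w1=1 w0=1 w3=1 clk=1
t1.Δ1 w2=0 w4=1 w5=1 w1=1 w0=1 w3=1 clk=0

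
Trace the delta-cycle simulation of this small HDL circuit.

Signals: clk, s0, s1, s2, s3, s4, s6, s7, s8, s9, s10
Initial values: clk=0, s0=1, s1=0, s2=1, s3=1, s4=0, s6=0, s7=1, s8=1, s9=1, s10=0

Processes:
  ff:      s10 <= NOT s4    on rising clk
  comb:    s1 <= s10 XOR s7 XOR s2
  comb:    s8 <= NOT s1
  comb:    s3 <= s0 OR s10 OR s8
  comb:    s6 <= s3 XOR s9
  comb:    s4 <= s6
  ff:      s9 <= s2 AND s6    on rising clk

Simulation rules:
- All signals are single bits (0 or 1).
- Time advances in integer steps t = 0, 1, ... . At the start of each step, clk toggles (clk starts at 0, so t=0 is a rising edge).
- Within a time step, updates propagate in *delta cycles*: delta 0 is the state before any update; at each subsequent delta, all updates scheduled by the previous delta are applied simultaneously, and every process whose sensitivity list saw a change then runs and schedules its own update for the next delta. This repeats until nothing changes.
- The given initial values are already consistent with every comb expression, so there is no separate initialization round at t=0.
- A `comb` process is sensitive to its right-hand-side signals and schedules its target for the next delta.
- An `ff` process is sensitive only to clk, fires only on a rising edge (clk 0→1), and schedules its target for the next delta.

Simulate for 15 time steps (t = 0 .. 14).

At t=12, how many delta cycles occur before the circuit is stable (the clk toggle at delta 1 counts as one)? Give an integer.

t0.Δ0 s10=0 s1=0 s6=0 clk=0 s2=1 s4=0 s0=1 s3=1 s9=1 s7=1 s8=1
t0.Δ1 s10=0 s1=0 s6=0 clk=1 s2=1 s4=0 s0=1 s3=1 s9=1 s7=1 s8=1
t0.Δ2 s10=1 s1=0 s6=0 clk=1 s2=1 s4=0 s0=1 s3=1 s9=0 s7=1 s8=1
t0.Δ3 s10=1 s1=1 s6=1 clk=1 s2=1 s4=0 s0=1 s3=1 s9=0 s7=1 s8=1
t0.Δ4 s10=1 s1=1 s6=1 clk=1 s2=1 s4=1 s0=1 s3=1 s9=0 s7=1 s8=0
t1.Δ0 s10=1 s1=1 s6=1 clk=1 s2=1 s4=1 s0=1 s3=1 s9=0 s7=1 s8=0
t1.Δ1 s10=1 s1=1 s6=1 clk=0 s2=1 s4=1 s0=1 s3=1 s9=0 s7=1 s8=0
t2.Δ0 s10=1 s1=1 s6=1 clk=0 s2=1 s4=1 s0=1 s3=1 s9=0 s7=1 s8=0
t2.Δ1 s10=1 s1=1 s6=1 clk=1 s2=1 s4=1 s0=1 s3=1 s9=0 s7=1 s8=0
t2.Δ2 s10=0 s1=1 s6=1 clk=1 s2=1 s4=1 s0=1 s3=1 s9=1 s7=1 s8=0
t2.Δ3 s10=0 s1=0 s6=0 clk=1 s2=1 s4=1 s0=1 s3=1 s9=1 s7=1 s8=0
t2.Δ4 s10=0 s1=0 s6=0 clk=1 s2=1 s4=0 s0=1 s3=1 s9=1 s7=1 s8=1
t3.Δ0 s10=0 s1=0 s6=0 clk=1 s2=1 s4=0 s0=1 s3=1 s9=1 s7=1 s8=1
t3.Δ1 s10=0 s1=0 s6=0 clk=0 s2=1 s4=0 s0=1 s3=1 s9=1 s7=1 s8=1
t4.Δ0 s10=0 s1=0 s6=0 clk=0 s2=1 s4=0 s0=1 s3=1 s9=1 s7=1 s8=1
t4.Δ1 s10=0 s1=0 s6=0 clk=1 s2=1 s4=0 s0=1 s3=1 s9=1 s7=1 s8=1
t4.Δ2 s10=1 s1=0 s6=0 clk=1 s2=1 s4=0 s0=1 s3=1 s9=0 s7=1 s8=1
t4.Δ3 s10=1 s1=1 s6=1 clk=1 s2=1 s4=0 s0=1 s3=1 s9=0 s7=1 s8=1
t4.Δ4 s10=1 s1=1 s6=1 clk=1 s2=1 s4=1 s0=1 s3=1 s9=0 s7=1 s8=0
t5.Δ0 s10=1 s1=1 s6=1 clk=1 s2=1 s4=1 s0=1 s3=1 s9=0 s7=1 s8=0
t5.Δ1 s10=1 s1=1 s6=1 clk=0 s2=1 s4=1 s0=1 s3=1 s9=0 s7=1 s8=0
t6.Δ0 s10=1 s1=1 s6=1 clk=0 s2=1 s4=1 s0=1 s3=1 s9=0 s7=1 s8=0
t6.Δ1 s10=1 s1=1 s6=1 clk=1 s2=1 s4=1 s0=1 s3=1 s9=0 s7=1 s8=0
t6.Δ2 s10=0 s1=1 s6=1 clk=1 s2=1 s4=1 s0=1 s3=1 s9=1 s7=1 s8=0
t6.Δ3 s10=0 s1=0 s6=0 clk=1 s2=1 s4=1 s0=1 s3=1 s9=1 s7=1 s8=0
t6.Δ4 s10=0 s1=0 s6=0 clk=1 s2=1 s4=0 s0=1 s3=1 s9=1 s7=1 s8=1
t7.Δ0 s10=0 s1=0 s6=0 clk=1 s2=1 s4=0 s0=1 s3=1 s9=1 s7=1 s8=1
t7.Δ1 s10=0 s1=0 s6=0 clk=0 s2=1 s4=0 s0=1 s3=1 s9=1 s7=1 s8=1
t8.Δ0 s10=0 s1=0 s6=0 clk=0 s2=1 s4=0 s0=1 s3=1 s9=1 s7=1 s8=1
t8.Δ1 s10=0 s1=0 s6=0 clk=1 s2=1 s4=0 s0=1 s3=1 s9=1 s7=1 s8=1
t8.Δ2 s10=1 s1=0 s6=0 clk=1 s2=1 s4=0 s0=1 s3=1 s9=0 s7=1 s8=1
t8.Δ3 s10=1 s1=1 s6=1 clk=1 s2=1 s4=0 s0=1 s3=1 s9=0 s7=1 s8=1
t8.Δ4 s10=1 s1=1 s6=1 clk=1 s2=1 s4=1 s0=1 s3=1 s9=0 s7=1 s8=0
t9.Δ0 s10=1 s1=1 s6=1 clk=1 s2=1 s4=1 s0=1 s3=1 s9=0 s7=1 s8=0
t9.Δ1 s10=1 s1=1 s6=1 clk=0 s2=1 s4=1 s0=1 s3=1 s9=0 s7=1 s8=0
t10.Δ0 s10=1 s1=1 s6=1 clk=0 s2=1 s4=1 s0=1 s3=1 s9=0 s7=1 s8=0
t10.Δ1 s10=1 s1=1 s6=1 clk=1 s2=1 s4=1 s0=1 s3=1 s9=0 s7=1 s8=0
t10.Δ2 s10=0 s1=1 s6=1 clk=1 s2=1 s4=1 s0=1 s3=1 s9=1 s7=1 s8=0
t10.Δ3 s10=0 s1=0 s6=0 clk=1 s2=1 s4=1 s0=1 s3=1 s9=1 s7=1 s8=0
t10.Δ4 s10=0 s1=0 s6=0 clk=1 s2=1 s4=0 s0=1 s3=1 s9=1 s7=1 s8=1
t11.Δ0 s10=0 s1=0 s6=0 clk=1 s2=1 s4=0 s0=1 s3=1 s9=1 s7=1 s8=1
t11.Δ1 s10=0 s1=0 s6=0 clk=0 s2=1 s4=0 s0=1 s3=1 s9=1 s7=1 s8=1
t12.Δ0 s10=0 s1=0 s6=0 clk=0 s2=1 s4=0 s0=1 s3=1 s9=1 s7=1 s8=1
t12.Δ1 s10=0 s1=0 s6=0 clk=1 s2=1 s4=0 s0=1 s3=1 s9=1 s7=1 s8=1
t12.Δ2 s10=1 s1=0 s6=0 clk=1 s2=1 s4=0 s0=1 s3=1 s9=0 s7=1 s8=1
t12.Δ3 s10=1 s1=1 s6=1 clk=1 s2=1 s4=0 s0=1 s3=1 s9=0 s7=1 s8=1
t12.Δ4 s10=1 s1=1 s6=1 clk=1 s2=1 s4=1 s0=1 s3=1 s9=0 s7=1 s8=0
t13.Δ0 s10=1 s1=1 s6=1 clk=1 s2=1 s4=1 s0=1 s3=1 s9=0 s7=1 s8=0
t13.Δ1 s10=1 s1=1 s6=1 clk=0 s2=1 s4=1 s0=1 s3=1 s9=0 s7=1 s8=0
t14.Δ0 s10=1 s1=1 s6=1 clk=0 s2=1 s4=1 s0=1 s3=1 s9=0 s7=1 s8=0
t14.Δ1 s10=1 s1=1 s6=1 clk=1 s2=1 s4=1 s0=1 s3=1 s9=0 s7=1 s8=0
t14.Δ2 s10=0 s1=1 s6=1 clk=1 s2=1 s4=1 s0=1 s3=1 s9=1 s7=1 s8=0
t14.Δ3 s10=0 s1=0 s6=0 clk=1 s2=1 s4=1 s0=1 s3=1 s9=1 s7=1 s8=0
t14.Δ4 s10=0 s1=0 s6=0 clk=1 s2=1 s4=0 s0=1 s3=1 s9=1 s7=1 s8=1

4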